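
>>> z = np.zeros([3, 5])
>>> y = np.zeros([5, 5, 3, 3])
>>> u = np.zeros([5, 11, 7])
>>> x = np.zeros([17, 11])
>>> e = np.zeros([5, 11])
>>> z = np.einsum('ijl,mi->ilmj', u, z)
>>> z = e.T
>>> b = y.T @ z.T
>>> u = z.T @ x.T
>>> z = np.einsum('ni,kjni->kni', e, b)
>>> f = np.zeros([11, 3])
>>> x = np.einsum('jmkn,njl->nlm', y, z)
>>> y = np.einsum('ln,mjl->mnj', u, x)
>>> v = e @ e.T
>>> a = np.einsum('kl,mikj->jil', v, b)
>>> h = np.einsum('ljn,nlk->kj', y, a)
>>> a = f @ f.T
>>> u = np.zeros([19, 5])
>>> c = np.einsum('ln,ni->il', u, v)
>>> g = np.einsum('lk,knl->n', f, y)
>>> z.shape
(3, 5, 11)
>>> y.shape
(3, 17, 11)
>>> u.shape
(19, 5)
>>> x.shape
(3, 11, 5)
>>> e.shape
(5, 11)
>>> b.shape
(3, 3, 5, 11)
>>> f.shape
(11, 3)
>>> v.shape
(5, 5)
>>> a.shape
(11, 11)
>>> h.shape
(5, 17)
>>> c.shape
(5, 19)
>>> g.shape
(17,)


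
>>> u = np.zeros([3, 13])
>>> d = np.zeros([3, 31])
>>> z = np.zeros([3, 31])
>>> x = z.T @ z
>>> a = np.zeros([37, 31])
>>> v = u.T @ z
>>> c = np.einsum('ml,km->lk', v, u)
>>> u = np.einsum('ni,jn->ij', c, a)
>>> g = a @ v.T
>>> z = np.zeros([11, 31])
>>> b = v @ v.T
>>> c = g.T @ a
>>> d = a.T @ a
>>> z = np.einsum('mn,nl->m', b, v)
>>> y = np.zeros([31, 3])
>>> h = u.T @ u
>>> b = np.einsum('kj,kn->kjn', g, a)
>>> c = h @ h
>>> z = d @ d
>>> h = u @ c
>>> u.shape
(3, 37)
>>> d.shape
(31, 31)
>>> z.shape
(31, 31)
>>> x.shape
(31, 31)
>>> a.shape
(37, 31)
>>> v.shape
(13, 31)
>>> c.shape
(37, 37)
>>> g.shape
(37, 13)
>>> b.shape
(37, 13, 31)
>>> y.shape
(31, 3)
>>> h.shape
(3, 37)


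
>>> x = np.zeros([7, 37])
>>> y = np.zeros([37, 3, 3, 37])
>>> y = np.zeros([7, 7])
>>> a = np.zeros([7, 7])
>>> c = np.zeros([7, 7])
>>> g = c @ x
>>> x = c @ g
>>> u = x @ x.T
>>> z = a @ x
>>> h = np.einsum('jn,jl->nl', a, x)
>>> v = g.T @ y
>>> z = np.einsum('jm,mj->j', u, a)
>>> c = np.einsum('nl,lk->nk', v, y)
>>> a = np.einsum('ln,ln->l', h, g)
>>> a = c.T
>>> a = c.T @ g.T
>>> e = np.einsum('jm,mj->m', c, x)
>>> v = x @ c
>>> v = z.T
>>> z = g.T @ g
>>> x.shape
(7, 37)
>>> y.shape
(7, 7)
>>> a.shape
(7, 7)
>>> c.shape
(37, 7)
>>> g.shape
(7, 37)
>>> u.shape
(7, 7)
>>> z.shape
(37, 37)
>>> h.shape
(7, 37)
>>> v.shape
(7,)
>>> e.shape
(7,)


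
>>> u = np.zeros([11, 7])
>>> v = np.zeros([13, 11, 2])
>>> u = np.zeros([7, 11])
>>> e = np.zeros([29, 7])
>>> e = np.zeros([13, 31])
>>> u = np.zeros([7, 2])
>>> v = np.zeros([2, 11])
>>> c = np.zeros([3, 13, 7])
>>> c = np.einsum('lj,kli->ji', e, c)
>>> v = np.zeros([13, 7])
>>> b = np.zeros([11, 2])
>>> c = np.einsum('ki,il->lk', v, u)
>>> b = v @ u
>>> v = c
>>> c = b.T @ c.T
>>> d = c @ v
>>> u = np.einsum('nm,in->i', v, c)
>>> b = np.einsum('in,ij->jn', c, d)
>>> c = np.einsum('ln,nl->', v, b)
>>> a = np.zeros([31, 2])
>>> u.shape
(2,)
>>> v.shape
(2, 13)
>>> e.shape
(13, 31)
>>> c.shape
()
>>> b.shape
(13, 2)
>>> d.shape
(2, 13)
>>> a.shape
(31, 2)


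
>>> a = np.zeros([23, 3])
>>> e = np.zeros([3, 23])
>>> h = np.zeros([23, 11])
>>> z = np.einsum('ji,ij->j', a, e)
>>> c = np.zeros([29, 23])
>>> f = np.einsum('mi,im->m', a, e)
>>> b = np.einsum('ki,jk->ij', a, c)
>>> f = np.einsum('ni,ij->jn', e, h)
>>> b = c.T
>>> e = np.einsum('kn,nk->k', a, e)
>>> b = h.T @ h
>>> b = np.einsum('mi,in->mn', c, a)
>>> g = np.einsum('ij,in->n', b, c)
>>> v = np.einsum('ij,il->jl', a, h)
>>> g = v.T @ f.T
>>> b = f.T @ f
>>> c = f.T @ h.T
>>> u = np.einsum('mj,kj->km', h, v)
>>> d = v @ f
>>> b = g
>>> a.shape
(23, 3)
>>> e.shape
(23,)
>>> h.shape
(23, 11)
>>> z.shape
(23,)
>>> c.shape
(3, 23)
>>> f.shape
(11, 3)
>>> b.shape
(11, 11)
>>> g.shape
(11, 11)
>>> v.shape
(3, 11)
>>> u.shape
(3, 23)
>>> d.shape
(3, 3)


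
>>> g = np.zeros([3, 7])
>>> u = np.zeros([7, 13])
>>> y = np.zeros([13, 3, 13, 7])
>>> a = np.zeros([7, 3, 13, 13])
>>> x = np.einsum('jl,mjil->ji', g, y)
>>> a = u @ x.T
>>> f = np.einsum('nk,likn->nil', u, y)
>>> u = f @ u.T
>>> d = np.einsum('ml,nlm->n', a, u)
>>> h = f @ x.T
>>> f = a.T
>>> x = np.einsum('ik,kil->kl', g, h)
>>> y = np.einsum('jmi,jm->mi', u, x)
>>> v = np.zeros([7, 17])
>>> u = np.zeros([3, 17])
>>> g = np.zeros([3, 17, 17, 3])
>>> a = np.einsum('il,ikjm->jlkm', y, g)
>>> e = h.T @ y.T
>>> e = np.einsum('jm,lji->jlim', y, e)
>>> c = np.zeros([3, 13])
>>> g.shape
(3, 17, 17, 3)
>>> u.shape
(3, 17)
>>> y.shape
(3, 7)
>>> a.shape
(17, 7, 17, 3)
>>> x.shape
(7, 3)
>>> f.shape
(3, 7)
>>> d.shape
(7,)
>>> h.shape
(7, 3, 3)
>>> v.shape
(7, 17)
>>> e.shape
(3, 3, 3, 7)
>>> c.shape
(3, 13)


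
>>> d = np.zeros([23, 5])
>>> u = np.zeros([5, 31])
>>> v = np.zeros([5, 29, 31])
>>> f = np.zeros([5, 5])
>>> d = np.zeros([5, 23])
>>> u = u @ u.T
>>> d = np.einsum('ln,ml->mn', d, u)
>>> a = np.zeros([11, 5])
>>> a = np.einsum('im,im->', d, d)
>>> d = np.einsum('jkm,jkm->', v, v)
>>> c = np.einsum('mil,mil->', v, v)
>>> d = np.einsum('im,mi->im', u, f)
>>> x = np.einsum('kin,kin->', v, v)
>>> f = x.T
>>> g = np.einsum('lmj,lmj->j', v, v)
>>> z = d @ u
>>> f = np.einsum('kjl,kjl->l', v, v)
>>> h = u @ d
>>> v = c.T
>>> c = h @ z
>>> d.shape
(5, 5)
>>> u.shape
(5, 5)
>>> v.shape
()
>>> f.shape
(31,)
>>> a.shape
()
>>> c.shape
(5, 5)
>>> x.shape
()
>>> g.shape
(31,)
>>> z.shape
(5, 5)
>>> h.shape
(5, 5)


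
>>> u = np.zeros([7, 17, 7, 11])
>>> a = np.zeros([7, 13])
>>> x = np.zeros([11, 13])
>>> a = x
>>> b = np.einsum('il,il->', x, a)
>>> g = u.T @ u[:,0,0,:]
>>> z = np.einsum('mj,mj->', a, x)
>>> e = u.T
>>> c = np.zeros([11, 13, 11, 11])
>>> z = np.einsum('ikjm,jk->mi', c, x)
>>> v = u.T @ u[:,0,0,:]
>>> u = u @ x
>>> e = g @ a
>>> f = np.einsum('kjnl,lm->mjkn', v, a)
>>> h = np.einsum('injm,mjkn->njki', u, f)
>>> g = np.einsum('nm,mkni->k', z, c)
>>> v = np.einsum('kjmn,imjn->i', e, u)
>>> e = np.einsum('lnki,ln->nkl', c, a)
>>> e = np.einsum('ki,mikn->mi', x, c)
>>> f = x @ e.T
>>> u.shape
(7, 17, 7, 13)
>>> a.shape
(11, 13)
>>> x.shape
(11, 13)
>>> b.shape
()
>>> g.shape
(13,)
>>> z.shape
(11, 11)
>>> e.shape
(11, 13)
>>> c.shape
(11, 13, 11, 11)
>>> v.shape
(7,)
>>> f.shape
(11, 11)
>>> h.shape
(17, 7, 11, 7)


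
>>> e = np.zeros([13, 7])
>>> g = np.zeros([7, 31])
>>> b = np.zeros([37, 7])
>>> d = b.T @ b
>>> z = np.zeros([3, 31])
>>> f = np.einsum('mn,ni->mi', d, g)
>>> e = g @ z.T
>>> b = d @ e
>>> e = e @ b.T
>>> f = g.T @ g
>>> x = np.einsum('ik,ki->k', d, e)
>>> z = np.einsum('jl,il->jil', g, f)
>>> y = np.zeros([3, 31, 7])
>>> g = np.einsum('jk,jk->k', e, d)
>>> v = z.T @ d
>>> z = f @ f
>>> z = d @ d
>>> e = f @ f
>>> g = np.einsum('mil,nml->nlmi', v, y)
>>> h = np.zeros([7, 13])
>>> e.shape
(31, 31)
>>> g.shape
(3, 7, 31, 31)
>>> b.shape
(7, 3)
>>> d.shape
(7, 7)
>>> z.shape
(7, 7)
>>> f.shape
(31, 31)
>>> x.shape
(7,)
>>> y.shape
(3, 31, 7)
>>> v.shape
(31, 31, 7)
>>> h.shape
(7, 13)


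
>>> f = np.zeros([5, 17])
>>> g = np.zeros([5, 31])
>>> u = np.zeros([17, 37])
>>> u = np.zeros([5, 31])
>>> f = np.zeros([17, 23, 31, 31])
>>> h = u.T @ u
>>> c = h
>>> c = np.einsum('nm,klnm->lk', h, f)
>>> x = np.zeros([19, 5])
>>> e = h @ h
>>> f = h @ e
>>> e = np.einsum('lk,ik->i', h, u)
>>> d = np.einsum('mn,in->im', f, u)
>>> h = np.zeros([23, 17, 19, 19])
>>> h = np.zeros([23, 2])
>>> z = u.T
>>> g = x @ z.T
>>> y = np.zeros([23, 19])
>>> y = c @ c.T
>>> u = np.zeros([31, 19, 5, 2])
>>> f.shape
(31, 31)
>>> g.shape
(19, 31)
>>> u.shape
(31, 19, 5, 2)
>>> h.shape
(23, 2)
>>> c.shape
(23, 17)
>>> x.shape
(19, 5)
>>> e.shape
(5,)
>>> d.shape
(5, 31)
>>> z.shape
(31, 5)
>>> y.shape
(23, 23)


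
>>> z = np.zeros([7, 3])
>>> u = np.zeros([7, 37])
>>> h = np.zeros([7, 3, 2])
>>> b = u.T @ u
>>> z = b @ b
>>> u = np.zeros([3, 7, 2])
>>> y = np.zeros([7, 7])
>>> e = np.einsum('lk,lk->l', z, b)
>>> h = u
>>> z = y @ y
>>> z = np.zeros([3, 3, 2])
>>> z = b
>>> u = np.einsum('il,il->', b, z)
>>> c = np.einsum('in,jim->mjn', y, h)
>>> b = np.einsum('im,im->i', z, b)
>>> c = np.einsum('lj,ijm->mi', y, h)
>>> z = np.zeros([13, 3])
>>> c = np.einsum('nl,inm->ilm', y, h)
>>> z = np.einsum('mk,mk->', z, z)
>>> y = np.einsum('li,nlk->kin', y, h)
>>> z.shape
()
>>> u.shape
()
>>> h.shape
(3, 7, 2)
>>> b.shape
(37,)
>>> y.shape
(2, 7, 3)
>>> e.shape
(37,)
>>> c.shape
(3, 7, 2)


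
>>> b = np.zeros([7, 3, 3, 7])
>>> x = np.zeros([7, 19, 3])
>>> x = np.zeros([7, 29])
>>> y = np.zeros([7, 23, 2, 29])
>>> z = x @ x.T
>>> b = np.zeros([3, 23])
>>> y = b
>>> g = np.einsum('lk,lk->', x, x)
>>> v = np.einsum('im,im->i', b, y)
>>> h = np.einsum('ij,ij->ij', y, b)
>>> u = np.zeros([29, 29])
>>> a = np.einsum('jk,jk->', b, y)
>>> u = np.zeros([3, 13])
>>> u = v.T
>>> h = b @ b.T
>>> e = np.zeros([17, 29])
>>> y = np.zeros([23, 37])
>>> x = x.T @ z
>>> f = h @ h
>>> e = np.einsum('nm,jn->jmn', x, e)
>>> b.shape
(3, 23)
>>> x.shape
(29, 7)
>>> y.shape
(23, 37)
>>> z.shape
(7, 7)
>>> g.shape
()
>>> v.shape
(3,)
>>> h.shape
(3, 3)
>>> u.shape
(3,)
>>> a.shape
()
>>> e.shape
(17, 7, 29)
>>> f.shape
(3, 3)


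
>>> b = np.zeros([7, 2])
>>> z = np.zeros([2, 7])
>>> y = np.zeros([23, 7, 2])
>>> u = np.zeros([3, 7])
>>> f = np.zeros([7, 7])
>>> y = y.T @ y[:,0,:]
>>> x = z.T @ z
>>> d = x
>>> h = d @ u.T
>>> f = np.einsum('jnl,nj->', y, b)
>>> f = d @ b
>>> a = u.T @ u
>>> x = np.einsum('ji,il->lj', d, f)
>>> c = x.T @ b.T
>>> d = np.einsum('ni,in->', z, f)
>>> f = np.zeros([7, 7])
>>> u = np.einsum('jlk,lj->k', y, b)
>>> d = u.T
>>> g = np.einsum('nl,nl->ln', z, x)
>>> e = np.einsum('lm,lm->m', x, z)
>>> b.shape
(7, 2)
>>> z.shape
(2, 7)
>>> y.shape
(2, 7, 2)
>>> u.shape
(2,)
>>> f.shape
(7, 7)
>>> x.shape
(2, 7)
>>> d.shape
(2,)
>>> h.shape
(7, 3)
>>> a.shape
(7, 7)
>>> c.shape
(7, 7)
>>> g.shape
(7, 2)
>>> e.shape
(7,)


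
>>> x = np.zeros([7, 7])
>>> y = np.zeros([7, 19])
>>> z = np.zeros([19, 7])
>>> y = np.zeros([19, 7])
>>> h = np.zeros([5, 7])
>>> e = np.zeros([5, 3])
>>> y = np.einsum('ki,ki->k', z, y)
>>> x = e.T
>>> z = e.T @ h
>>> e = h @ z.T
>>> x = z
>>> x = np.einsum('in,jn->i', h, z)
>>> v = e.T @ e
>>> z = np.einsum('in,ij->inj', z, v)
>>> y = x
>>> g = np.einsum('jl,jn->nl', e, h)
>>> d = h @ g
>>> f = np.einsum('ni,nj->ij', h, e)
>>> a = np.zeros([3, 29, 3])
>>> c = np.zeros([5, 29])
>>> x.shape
(5,)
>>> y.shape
(5,)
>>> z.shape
(3, 7, 3)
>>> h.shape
(5, 7)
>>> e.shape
(5, 3)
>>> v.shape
(3, 3)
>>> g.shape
(7, 3)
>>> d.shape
(5, 3)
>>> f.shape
(7, 3)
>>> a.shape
(3, 29, 3)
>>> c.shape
(5, 29)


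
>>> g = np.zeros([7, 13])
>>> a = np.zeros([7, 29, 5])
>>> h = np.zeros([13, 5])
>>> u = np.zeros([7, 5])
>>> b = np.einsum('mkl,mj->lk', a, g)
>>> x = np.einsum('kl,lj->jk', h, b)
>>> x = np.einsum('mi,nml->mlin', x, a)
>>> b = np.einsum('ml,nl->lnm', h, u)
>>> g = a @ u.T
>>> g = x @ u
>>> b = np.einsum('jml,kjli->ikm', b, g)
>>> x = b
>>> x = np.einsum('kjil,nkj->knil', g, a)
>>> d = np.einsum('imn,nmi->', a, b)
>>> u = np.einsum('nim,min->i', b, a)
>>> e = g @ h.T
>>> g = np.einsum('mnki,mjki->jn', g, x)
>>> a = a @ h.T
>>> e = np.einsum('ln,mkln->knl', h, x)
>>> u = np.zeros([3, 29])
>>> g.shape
(7, 5)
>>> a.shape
(7, 29, 13)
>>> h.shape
(13, 5)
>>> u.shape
(3, 29)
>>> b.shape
(5, 29, 7)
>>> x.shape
(29, 7, 13, 5)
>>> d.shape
()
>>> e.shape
(7, 5, 13)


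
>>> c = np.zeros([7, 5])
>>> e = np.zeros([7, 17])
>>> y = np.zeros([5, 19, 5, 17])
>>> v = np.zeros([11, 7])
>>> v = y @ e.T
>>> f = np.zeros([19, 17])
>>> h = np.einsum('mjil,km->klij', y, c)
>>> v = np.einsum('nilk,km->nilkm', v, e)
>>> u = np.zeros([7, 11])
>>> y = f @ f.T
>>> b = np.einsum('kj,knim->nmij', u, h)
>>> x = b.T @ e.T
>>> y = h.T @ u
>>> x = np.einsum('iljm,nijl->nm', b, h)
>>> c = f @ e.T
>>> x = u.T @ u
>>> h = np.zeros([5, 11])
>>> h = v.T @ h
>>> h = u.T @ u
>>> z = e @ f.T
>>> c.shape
(19, 7)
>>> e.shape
(7, 17)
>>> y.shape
(19, 5, 17, 11)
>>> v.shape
(5, 19, 5, 7, 17)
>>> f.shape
(19, 17)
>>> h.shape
(11, 11)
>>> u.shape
(7, 11)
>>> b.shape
(17, 19, 5, 11)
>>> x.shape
(11, 11)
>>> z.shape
(7, 19)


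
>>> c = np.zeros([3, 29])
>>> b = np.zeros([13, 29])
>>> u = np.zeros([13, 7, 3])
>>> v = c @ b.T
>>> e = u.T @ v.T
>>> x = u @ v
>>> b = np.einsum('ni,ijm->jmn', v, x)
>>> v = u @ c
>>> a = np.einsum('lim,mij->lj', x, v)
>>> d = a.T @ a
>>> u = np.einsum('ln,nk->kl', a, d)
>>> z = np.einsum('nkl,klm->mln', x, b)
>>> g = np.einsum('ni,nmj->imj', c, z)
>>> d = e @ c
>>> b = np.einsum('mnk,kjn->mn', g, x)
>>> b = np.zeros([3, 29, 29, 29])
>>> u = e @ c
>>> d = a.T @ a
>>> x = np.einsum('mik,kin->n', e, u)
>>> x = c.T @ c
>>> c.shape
(3, 29)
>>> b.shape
(3, 29, 29, 29)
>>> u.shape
(3, 7, 29)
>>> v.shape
(13, 7, 29)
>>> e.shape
(3, 7, 3)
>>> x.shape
(29, 29)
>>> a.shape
(13, 29)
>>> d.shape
(29, 29)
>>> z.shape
(3, 13, 13)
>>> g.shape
(29, 13, 13)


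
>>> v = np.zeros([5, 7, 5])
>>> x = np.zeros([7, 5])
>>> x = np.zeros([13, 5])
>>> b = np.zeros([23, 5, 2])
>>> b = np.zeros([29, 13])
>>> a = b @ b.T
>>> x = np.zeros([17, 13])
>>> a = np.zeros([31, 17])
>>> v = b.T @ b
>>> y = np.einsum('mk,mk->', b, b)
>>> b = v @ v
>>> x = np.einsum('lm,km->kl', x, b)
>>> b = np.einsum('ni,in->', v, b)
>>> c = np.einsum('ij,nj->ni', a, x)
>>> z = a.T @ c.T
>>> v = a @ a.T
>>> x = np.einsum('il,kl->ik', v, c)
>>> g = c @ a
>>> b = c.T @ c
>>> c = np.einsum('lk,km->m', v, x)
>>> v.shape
(31, 31)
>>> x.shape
(31, 13)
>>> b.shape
(31, 31)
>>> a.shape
(31, 17)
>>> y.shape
()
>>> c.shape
(13,)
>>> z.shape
(17, 13)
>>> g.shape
(13, 17)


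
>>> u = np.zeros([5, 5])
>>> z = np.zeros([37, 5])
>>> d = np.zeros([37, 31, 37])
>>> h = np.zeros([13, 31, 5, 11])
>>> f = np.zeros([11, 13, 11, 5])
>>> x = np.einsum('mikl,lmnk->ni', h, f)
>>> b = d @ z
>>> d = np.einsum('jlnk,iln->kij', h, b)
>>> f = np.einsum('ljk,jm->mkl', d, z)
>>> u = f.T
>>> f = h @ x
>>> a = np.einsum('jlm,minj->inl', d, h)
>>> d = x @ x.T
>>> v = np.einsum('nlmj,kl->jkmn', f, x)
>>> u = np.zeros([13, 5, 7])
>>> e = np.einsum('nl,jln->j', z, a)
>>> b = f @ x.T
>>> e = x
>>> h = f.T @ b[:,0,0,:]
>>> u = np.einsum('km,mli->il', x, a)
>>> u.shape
(37, 5)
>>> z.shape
(37, 5)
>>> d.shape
(11, 11)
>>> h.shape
(31, 5, 31, 11)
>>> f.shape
(13, 31, 5, 31)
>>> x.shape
(11, 31)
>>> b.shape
(13, 31, 5, 11)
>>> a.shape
(31, 5, 37)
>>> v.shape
(31, 11, 5, 13)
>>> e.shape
(11, 31)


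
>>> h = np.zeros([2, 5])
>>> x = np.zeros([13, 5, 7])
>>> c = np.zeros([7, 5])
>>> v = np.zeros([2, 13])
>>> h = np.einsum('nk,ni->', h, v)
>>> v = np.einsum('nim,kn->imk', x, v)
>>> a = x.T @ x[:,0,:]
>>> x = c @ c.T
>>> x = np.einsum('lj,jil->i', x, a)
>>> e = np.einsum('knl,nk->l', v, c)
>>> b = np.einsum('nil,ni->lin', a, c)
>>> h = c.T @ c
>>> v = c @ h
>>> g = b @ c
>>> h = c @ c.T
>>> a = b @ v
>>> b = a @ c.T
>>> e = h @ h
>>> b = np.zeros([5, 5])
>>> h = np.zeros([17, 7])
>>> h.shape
(17, 7)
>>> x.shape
(5,)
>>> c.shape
(7, 5)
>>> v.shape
(7, 5)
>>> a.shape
(7, 5, 5)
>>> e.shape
(7, 7)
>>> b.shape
(5, 5)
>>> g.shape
(7, 5, 5)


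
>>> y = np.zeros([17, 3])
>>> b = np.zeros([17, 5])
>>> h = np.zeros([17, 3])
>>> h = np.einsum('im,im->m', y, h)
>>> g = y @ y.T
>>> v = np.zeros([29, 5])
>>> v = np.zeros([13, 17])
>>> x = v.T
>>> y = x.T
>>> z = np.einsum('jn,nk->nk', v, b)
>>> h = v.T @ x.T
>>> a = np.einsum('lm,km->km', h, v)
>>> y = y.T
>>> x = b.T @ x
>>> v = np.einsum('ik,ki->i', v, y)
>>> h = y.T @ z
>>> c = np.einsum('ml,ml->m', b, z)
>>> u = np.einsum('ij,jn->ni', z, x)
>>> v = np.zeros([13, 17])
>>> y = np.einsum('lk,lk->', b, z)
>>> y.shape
()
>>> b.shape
(17, 5)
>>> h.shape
(13, 5)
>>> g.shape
(17, 17)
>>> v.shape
(13, 17)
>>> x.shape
(5, 13)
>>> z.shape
(17, 5)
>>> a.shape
(13, 17)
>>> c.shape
(17,)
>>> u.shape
(13, 17)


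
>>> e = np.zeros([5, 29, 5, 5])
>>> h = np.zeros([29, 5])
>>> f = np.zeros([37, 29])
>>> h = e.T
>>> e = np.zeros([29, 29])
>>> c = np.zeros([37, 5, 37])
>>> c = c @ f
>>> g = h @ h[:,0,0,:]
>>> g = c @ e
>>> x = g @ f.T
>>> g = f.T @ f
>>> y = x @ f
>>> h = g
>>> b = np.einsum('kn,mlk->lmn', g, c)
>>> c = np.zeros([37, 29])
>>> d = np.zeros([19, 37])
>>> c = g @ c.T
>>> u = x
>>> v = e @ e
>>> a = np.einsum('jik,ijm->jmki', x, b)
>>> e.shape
(29, 29)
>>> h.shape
(29, 29)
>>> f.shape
(37, 29)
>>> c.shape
(29, 37)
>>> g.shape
(29, 29)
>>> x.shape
(37, 5, 37)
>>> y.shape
(37, 5, 29)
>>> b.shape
(5, 37, 29)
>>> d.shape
(19, 37)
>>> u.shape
(37, 5, 37)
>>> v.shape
(29, 29)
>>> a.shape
(37, 29, 37, 5)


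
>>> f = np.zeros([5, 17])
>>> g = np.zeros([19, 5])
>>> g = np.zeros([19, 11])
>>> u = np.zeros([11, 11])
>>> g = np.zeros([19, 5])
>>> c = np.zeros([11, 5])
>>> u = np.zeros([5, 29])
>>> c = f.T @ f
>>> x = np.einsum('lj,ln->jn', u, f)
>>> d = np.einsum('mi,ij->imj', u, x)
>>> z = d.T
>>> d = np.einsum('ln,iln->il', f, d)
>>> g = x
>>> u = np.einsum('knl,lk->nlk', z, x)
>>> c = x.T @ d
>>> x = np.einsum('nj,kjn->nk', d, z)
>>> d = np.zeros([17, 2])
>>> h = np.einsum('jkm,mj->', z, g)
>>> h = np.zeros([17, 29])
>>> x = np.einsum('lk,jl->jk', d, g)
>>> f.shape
(5, 17)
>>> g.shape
(29, 17)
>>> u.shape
(5, 29, 17)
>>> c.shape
(17, 5)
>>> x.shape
(29, 2)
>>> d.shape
(17, 2)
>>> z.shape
(17, 5, 29)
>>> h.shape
(17, 29)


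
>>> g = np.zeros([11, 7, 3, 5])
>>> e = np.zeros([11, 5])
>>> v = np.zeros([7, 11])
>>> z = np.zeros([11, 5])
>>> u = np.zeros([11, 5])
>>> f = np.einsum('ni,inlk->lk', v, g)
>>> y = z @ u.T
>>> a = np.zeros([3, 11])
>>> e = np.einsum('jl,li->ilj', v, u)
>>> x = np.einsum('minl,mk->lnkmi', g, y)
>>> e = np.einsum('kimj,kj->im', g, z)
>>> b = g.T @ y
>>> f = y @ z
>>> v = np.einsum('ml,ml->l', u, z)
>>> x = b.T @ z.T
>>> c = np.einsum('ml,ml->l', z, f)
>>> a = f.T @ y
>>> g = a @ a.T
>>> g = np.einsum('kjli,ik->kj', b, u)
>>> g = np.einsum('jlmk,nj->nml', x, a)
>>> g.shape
(5, 3, 7)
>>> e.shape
(7, 3)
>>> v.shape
(5,)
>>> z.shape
(11, 5)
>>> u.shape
(11, 5)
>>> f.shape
(11, 5)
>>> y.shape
(11, 11)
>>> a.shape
(5, 11)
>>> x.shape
(11, 7, 3, 11)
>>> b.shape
(5, 3, 7, 11)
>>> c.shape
(5,)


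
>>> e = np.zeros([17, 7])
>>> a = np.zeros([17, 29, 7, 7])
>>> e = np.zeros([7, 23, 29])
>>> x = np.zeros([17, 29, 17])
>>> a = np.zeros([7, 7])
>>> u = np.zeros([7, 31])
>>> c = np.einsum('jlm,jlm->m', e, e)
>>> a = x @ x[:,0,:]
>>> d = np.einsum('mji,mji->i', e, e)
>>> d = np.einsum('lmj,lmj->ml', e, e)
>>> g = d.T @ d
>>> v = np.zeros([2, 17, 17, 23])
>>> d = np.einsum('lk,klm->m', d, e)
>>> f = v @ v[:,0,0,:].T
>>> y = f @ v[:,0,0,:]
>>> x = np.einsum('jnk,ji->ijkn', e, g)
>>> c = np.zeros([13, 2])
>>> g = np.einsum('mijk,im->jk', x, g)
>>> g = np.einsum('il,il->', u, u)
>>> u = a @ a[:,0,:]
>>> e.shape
(7, 23, 29)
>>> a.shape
(17, 29, 17)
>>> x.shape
(7, 7, 29, 23)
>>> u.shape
(17, 29, 17)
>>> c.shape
(13, 2)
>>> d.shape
(29,)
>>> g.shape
()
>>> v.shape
(2, 17, 17, 23)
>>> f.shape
(2, 17, 17, 2)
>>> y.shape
(2, 17, 17, 23)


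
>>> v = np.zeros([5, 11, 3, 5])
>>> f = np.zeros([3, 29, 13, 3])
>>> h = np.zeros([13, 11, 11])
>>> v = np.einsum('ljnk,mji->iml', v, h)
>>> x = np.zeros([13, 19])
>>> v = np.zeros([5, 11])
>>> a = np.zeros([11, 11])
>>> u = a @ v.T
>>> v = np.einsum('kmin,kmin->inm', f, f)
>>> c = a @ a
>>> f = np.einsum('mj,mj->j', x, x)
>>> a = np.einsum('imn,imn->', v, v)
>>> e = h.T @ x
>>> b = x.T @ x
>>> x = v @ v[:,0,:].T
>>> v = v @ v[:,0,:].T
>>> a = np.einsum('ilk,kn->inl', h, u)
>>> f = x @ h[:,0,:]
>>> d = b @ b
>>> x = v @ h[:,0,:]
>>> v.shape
(13, 3, 13)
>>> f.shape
(13, 3, 11)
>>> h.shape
(13, 11, 11)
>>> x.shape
(13, 3, 11)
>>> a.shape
(13, 5, 11)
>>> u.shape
(11, 5)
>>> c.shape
(11, 11)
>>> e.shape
(11, 11, 19)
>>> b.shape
(19, 19)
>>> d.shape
(19, 19)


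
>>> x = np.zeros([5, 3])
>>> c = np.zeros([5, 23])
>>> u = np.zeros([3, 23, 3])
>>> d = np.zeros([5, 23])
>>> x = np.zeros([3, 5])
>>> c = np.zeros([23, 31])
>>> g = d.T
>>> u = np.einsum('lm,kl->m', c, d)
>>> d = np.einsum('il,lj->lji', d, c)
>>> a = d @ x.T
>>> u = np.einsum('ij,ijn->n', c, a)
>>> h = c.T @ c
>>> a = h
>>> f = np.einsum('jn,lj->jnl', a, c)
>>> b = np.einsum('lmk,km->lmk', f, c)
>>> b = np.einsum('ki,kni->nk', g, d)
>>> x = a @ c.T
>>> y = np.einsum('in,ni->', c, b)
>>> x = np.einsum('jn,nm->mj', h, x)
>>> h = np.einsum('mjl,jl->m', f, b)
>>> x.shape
(23, 31)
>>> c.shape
(23, 31)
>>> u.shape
(3,)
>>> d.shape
(23, 31, 5)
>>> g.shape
(23, 5)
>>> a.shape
(31, 31)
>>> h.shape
(31,)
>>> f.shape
(31, 31, 23)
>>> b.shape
(31, 23)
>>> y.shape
()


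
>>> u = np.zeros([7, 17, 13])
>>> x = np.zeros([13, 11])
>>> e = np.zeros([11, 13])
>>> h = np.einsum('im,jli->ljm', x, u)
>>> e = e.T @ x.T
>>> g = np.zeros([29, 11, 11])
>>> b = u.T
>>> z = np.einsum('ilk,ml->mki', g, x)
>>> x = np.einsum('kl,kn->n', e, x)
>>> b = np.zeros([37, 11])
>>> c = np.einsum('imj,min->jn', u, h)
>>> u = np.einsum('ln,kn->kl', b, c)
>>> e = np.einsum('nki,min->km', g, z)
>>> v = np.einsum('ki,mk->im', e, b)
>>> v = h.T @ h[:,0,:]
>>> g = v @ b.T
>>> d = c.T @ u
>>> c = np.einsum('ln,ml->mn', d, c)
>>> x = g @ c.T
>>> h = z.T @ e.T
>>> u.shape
(13, 37)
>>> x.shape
(11, 7, 13)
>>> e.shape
(11, 13)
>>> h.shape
(29, 11, 11)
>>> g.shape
(11, 7, 37)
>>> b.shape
(37, 11)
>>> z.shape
(13, 11, 29)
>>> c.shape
(13, 37)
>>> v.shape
(11, 7, 11)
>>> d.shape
(11, 37)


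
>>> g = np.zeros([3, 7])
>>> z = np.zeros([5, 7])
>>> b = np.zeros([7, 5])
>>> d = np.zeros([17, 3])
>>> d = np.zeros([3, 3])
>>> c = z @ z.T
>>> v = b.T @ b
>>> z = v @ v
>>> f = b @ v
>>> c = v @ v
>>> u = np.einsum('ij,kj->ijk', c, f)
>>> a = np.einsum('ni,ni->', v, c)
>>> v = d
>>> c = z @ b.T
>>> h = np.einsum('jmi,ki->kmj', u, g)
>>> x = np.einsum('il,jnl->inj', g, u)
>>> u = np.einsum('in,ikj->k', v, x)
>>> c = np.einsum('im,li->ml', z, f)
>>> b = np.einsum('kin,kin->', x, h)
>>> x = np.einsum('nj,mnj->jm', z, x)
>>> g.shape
(3, 7)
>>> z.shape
(5, 5)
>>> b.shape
()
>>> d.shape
(3, 3)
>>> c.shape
(5, 7)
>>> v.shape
(3, 3)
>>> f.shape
(7, 5)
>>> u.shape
(5,)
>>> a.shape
()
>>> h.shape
(3, 5, 5)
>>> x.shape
(5, 3)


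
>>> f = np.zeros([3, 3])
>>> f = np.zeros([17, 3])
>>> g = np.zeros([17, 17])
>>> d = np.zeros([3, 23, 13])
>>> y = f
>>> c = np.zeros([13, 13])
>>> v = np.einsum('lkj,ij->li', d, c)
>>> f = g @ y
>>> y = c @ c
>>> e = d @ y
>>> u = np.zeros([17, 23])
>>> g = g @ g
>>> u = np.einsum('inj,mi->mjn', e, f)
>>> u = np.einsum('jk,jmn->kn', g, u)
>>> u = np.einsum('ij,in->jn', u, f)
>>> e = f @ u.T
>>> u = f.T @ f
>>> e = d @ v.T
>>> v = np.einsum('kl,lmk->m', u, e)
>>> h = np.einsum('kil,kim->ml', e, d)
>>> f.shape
(17, 3)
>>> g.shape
(17, 17)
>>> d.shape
(3, 23, 13)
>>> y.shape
(13, 13)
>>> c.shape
(13, 13)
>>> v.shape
(23,)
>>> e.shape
(3, 23, 3)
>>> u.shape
(3, 3)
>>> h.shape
(13, 3)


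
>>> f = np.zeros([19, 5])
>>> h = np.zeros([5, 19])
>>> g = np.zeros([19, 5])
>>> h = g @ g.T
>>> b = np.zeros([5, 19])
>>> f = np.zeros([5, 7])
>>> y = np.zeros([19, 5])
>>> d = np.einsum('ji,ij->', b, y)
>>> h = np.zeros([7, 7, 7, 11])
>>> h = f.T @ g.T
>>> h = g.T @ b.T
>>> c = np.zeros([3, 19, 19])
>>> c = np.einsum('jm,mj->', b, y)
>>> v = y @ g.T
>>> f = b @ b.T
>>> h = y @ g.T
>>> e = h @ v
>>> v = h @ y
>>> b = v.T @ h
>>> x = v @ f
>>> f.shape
(5, 5)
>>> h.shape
(19, 19)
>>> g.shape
(19, 5)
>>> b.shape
(5, 19)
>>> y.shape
(19, 5)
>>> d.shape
()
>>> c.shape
()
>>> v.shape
(19, 5)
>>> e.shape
(19, 19)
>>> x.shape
(19, 5)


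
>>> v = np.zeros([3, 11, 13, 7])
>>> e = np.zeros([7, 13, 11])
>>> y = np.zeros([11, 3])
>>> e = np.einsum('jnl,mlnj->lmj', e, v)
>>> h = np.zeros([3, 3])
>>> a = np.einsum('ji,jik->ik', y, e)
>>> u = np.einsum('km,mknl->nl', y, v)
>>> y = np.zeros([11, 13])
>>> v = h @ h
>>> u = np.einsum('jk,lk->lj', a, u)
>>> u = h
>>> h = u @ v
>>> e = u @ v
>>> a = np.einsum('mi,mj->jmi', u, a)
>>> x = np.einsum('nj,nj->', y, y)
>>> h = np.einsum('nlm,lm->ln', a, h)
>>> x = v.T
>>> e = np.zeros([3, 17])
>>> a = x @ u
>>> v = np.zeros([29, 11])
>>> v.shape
(29, 11)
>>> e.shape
(3, 17)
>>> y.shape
(11, 13)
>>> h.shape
(3, 7)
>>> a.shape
(3, 3)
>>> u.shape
(3, 3)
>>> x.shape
(3, 3)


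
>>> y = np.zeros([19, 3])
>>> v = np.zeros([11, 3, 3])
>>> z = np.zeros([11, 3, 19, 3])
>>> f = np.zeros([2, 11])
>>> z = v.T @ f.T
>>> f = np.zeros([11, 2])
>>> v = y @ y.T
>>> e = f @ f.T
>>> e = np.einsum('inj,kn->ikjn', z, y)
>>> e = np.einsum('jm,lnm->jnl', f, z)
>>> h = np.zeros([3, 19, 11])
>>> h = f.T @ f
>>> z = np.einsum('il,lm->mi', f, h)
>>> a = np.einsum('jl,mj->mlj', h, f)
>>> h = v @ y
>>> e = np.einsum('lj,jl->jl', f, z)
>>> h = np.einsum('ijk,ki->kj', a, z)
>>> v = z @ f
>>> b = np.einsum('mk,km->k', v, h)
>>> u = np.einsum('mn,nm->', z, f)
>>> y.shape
(19, 3)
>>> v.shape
(2, 2)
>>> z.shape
(2, 11)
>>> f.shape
(11, 2)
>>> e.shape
(2, 11)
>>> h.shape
(2, 2)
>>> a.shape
(11, 2, 2)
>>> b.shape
(2,)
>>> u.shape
()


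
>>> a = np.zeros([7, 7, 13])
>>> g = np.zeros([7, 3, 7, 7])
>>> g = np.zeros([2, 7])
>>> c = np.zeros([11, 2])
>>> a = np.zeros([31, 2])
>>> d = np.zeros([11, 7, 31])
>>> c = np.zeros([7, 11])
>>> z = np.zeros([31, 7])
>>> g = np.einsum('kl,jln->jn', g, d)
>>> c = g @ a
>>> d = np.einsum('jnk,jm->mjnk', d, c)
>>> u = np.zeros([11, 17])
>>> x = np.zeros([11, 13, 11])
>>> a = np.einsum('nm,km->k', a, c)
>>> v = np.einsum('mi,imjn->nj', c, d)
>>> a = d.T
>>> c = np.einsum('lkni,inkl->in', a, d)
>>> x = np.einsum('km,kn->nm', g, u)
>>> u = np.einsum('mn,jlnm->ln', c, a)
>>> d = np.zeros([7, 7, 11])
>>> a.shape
(31, 7, 11, 2)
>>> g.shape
(11, 31)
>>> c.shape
(2, 11)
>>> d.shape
(7, 7, 11)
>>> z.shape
(31, 7)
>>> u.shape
(7, 11)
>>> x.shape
(17, 31)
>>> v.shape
(31, 7)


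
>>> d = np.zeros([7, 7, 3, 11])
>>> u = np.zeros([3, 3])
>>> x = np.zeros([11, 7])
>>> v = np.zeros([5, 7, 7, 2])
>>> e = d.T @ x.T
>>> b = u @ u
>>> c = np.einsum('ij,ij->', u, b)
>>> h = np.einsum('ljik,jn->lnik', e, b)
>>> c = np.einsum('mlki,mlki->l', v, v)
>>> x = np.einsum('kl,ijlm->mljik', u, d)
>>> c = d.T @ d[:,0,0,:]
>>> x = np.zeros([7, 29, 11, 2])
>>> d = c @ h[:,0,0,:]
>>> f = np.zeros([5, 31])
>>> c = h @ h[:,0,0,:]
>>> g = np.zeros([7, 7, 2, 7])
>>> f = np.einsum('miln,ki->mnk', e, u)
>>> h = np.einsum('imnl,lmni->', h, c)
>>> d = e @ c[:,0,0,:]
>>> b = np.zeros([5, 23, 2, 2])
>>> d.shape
(11, 3, 7, 11)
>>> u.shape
(3, 3)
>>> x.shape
(7, 29, 11, 2)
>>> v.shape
(5, 7, 7, 2)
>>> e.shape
(11, 3, 7, 11)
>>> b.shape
(5, 23, 2, 2)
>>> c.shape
(11, 3, 7, 11)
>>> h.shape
()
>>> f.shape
(11, 11, 3)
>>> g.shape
(7, 7, 2, 7)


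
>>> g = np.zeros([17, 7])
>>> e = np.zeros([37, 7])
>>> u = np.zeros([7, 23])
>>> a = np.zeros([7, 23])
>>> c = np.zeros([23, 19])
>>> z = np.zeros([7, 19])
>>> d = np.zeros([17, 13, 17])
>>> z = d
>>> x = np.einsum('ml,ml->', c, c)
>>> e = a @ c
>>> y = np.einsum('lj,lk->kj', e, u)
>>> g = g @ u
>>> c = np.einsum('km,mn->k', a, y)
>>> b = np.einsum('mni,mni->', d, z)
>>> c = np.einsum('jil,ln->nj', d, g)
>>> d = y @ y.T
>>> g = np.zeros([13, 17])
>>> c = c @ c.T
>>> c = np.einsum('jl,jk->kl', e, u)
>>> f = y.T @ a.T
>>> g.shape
(13, 17)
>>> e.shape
(7, 19)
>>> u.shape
(7, 23)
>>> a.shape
(7, 23)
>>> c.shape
(23, 19)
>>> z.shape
(17, 13, 17)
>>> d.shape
(23, 23)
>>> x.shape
()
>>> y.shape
(23, 19)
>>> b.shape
()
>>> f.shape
(19, 7)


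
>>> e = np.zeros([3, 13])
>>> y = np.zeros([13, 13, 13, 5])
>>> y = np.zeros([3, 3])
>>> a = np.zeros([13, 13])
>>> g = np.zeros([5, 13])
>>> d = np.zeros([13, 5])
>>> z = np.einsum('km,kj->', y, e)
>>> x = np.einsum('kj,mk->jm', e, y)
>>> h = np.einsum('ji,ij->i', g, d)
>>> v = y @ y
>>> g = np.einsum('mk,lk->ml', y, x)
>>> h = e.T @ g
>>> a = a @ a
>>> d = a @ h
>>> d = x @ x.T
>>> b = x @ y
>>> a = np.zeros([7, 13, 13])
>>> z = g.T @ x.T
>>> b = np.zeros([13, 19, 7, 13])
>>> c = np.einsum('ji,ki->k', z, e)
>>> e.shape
(3, 13)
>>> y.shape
(3, 3)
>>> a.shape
(7, 13, 13)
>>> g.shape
(3, 13)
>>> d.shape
(13, 13)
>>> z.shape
(13, 13)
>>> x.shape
(13, 3)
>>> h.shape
(13, 13)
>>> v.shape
(3, 3)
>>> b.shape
(13, 19, 7, 13)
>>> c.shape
(3,)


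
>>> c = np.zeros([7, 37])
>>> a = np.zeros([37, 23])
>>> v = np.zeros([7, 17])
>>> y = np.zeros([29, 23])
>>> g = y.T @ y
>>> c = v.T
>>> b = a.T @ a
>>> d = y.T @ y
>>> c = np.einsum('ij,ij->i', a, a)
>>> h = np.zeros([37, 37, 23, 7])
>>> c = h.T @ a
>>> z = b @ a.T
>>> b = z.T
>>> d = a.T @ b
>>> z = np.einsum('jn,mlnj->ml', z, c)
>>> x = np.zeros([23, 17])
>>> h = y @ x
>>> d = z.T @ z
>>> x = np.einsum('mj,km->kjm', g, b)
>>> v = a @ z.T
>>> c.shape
(7, 23, 37, 23)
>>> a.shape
(37, 23)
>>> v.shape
(37, 7)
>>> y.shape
(29, 23)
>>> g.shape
(23, 23)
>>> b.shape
(37, 23)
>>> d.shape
(23, 23)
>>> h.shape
(29, 17)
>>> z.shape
(7, 23)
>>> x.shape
(37, 23, 23)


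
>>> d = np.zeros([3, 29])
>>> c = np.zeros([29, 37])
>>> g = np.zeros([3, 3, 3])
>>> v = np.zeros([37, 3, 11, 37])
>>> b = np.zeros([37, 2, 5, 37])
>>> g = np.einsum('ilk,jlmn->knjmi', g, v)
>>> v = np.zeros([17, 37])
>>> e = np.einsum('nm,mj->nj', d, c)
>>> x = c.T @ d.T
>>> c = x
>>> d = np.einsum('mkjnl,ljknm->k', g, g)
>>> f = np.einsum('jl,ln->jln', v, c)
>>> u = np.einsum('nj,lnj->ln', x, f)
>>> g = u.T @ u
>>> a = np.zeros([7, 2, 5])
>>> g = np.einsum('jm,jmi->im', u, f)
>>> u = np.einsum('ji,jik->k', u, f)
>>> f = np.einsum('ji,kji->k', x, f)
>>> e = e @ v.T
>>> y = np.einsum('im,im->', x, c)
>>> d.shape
(37,)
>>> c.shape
(37, 3)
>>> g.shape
(3, 37)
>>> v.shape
(17, 37)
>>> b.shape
(37, 2, 5, 37)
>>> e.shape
(3, 17)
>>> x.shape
(37, 3)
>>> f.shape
(17,)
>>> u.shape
(3,)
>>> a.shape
(7, 2, 5)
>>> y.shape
()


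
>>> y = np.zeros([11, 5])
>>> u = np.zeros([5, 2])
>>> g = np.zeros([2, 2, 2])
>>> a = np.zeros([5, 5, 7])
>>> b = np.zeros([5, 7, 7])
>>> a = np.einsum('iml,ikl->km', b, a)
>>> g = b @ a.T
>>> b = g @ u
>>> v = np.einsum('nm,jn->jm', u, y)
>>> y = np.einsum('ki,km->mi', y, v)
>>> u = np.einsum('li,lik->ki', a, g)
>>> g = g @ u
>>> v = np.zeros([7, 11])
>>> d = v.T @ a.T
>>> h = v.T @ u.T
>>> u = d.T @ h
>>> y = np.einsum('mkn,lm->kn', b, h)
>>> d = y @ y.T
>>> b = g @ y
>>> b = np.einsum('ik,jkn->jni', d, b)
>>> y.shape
(7, 2)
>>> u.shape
(5, 5)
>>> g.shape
(5, 7, 7)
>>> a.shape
(5, 7)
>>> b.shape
(5, 2, 7)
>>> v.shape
(7, 11)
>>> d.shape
(7, 7)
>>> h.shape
(11, 5)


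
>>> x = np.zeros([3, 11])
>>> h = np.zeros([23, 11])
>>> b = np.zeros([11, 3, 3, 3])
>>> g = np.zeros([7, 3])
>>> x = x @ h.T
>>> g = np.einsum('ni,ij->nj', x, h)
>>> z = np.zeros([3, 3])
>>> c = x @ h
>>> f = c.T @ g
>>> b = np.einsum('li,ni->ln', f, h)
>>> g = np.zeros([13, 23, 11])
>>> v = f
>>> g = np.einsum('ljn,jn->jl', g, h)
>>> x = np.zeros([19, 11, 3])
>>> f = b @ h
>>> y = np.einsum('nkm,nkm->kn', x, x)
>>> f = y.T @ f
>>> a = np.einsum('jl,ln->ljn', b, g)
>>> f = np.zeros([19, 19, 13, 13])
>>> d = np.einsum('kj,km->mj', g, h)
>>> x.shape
(19, 11, 3)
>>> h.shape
(23, 11)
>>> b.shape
(11, 23)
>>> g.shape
(23, 13)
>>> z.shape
(3, 3)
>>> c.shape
(3, 11)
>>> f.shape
(19, 19, 13, 13)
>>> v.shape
(11, 11)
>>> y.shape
(11, 19)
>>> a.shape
(23, 11, 13)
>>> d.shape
(11, 13)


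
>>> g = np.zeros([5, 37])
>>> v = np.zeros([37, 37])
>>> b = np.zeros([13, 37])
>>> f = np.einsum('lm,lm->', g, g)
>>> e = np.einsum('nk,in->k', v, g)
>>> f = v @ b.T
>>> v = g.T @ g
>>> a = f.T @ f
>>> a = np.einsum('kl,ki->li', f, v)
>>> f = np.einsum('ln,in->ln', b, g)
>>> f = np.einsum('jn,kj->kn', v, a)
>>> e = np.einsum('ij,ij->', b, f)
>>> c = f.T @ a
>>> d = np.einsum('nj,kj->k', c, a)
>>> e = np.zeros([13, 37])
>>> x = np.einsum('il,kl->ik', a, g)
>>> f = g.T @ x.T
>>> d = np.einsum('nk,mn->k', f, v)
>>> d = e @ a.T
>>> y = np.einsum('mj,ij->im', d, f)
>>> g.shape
(5, 37)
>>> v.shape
(37, 37)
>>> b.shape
(13, 37)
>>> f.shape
(37, 13)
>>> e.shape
(13, 37)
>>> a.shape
(13, 37)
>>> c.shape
(37, 37)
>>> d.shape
(13, 13)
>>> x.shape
(13, 5)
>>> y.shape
(37, 13)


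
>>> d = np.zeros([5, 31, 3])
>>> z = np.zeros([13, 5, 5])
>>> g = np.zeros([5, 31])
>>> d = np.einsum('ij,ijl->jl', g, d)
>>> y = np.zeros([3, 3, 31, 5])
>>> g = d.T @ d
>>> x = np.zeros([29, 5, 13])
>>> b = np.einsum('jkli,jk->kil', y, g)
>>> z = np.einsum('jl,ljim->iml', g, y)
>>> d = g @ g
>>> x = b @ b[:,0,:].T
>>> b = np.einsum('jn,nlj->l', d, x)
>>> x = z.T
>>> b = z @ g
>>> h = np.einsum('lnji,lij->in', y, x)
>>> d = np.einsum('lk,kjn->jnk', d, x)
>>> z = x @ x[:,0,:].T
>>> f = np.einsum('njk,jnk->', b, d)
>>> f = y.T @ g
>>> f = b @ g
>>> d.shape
(5, 31, 3)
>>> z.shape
(3, 5, 3)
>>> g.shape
(3, 3)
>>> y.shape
(3, 3, 31, 5)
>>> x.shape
(3, 5, 31)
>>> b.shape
(31, 5, 3)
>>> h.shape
(5, 3)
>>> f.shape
(31, 5, 3)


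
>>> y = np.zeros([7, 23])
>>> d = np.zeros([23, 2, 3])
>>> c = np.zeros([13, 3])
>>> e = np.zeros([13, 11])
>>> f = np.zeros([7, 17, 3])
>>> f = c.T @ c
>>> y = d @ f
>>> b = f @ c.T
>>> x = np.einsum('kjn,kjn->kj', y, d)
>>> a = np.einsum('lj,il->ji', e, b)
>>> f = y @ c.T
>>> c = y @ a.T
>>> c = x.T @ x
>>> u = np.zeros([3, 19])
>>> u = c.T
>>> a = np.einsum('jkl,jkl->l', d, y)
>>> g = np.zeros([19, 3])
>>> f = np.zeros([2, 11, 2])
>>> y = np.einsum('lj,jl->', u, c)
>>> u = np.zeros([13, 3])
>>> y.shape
()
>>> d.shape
(23, 2, 3)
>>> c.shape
(2, 2)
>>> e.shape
(13, 11)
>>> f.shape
(2, 11, 2)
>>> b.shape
(3, 13)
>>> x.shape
(23, 2)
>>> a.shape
(3,)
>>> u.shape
(13, 3)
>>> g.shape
(19, 3)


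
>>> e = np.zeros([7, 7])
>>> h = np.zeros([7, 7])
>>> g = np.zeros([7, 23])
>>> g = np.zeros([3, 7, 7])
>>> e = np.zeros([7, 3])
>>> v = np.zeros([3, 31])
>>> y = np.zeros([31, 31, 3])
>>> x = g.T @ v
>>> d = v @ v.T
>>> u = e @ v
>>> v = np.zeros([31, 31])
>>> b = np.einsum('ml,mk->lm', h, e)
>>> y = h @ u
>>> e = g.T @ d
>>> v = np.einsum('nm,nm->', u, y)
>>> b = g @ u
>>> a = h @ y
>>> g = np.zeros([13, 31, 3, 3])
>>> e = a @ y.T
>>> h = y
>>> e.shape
(7, 7)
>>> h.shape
(7, 31)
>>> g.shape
(13, 31, 3, 3)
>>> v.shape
()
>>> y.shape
(7, 31)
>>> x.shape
(7, 7, 31)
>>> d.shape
(3, 3)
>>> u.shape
(7, 31)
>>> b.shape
(3, 7, 31)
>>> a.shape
(7, 31)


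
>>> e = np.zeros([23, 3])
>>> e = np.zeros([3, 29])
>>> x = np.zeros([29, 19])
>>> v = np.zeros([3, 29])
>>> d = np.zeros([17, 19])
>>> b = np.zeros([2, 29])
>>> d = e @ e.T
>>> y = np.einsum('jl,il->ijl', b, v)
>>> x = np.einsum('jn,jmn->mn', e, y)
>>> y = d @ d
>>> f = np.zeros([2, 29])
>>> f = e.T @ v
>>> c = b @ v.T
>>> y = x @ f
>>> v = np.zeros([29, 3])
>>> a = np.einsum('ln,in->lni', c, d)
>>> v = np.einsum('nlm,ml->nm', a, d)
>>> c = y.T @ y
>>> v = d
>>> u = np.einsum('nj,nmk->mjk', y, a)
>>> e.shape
(3, 29)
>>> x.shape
(2, 29)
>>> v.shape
(3, 3)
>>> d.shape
(3, 3)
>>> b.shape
(2, 29)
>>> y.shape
(2, 29)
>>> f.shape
(29, 29)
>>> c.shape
(29, 29)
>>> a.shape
(2, 3, 3)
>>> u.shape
(3, 29, 3)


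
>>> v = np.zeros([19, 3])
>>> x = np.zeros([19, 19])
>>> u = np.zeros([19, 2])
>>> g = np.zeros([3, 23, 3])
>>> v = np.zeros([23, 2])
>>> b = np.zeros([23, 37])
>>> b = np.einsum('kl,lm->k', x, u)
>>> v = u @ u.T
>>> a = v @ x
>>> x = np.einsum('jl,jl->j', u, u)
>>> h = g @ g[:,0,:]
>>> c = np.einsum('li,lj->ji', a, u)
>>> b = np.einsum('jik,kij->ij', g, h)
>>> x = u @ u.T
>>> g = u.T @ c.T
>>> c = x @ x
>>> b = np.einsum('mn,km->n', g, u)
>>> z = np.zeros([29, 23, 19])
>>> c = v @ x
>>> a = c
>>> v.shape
(19, 19)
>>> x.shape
(19, 19)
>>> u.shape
(19, 2)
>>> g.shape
(2, 2)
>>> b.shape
(2,)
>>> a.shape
(19, 19)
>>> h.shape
(3, 23, 3)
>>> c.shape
(19, 19)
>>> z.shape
(29, 23, 19)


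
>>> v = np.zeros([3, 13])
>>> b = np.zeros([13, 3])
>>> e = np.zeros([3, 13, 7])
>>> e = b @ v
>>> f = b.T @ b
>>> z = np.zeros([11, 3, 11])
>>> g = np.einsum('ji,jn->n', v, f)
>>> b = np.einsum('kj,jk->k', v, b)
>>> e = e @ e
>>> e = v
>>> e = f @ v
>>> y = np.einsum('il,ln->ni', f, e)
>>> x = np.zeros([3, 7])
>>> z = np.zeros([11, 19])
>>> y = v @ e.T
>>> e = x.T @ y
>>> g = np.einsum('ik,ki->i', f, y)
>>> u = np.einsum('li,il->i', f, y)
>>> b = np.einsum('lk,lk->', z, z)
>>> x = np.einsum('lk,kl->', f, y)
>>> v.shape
(3, 13)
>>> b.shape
()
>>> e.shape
(7, 3)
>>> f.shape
(3, 3)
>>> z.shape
(11, 19)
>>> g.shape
(3,)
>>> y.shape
(3, 3)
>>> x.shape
()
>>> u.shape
(3,)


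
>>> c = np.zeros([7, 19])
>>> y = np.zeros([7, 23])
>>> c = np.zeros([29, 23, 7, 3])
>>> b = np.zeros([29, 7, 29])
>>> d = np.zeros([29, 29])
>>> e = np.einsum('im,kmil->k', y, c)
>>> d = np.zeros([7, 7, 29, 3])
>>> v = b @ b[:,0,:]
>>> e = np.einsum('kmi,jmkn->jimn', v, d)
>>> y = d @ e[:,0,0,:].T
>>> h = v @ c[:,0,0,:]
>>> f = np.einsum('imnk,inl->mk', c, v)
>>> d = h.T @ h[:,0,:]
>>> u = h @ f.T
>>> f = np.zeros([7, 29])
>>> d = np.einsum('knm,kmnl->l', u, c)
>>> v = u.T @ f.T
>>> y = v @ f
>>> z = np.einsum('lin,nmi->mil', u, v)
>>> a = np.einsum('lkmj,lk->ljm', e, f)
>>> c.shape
(29, 23, 7, 3)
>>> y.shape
(23, 7, 29)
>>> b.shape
(29, 7, 29)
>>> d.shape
(3,)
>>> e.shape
(7, 29, 7, 3)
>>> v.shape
(23, 7, 7)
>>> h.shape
(29, 7, 3)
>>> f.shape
(7, 29)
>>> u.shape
(29, 7, 23)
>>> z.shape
(7, 7, 29)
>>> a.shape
(7, 3, 7)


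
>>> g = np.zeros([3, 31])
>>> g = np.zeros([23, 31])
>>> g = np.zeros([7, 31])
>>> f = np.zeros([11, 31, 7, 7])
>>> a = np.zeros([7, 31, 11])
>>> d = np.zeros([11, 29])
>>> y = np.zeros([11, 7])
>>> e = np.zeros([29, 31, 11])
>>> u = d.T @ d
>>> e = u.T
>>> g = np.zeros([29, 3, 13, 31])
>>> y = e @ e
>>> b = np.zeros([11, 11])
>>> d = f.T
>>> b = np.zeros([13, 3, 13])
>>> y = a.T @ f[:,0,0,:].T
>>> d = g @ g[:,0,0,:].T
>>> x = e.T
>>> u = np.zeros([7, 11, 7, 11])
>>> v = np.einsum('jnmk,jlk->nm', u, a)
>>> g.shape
(29, 3, 13, 31)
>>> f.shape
(11, 31, 7, 7)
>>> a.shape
(7, 31, 11)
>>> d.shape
(29, 3, 13, 29)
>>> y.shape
(11, 31, 11)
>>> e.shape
(29, 29)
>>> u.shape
(7, 11, 7, 11)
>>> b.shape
(13, 3, 13)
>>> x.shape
(29, 29)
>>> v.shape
(11, 7)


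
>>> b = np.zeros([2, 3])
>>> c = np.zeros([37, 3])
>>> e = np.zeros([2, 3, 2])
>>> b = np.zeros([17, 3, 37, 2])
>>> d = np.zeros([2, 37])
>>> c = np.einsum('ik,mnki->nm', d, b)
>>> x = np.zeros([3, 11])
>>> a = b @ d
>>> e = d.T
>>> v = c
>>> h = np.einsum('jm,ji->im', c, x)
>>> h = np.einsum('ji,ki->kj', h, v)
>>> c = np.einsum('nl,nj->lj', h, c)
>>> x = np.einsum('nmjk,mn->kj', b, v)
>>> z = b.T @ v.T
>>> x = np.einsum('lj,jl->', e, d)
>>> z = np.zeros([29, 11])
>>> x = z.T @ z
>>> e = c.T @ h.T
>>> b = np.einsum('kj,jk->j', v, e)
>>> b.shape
(17,)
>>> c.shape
(11, 17)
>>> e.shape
(17, 3)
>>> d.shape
(2, 37)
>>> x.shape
(11, 11)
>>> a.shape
(17, 3, 37, 37)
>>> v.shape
(3, 17)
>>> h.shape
(3, 11)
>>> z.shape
(29, 11)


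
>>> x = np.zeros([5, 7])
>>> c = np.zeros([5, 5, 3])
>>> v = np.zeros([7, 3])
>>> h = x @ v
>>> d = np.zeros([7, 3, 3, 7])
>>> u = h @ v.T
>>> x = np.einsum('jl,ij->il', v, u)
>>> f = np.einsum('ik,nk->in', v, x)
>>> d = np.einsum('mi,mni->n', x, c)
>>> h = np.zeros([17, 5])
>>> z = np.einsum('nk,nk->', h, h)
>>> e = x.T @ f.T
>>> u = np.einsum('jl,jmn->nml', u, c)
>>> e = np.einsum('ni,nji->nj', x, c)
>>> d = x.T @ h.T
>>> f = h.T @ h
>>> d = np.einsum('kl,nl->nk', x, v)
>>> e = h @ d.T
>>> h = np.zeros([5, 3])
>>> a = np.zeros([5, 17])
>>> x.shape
(5, 3)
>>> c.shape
(5, 5, 3)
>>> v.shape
(7, 3)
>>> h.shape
(5, 3)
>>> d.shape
(7, 5)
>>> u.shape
(3, 5, 7)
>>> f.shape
(5, 5)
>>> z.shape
()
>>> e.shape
(17, 7)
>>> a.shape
(5, 17)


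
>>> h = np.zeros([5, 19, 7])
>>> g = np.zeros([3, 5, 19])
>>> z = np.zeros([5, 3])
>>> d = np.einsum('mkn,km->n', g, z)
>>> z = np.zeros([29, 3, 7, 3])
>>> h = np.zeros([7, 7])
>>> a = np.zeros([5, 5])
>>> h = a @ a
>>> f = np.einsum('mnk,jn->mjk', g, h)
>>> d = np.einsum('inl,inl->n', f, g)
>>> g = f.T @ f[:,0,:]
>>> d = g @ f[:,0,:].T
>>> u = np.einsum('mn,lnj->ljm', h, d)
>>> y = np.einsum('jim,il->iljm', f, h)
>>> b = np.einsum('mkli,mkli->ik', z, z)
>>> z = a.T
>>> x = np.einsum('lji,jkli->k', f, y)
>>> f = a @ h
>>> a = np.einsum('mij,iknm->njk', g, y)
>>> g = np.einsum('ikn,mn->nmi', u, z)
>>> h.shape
(5, 5)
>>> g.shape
(5, 5, 19)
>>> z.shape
(5, 5)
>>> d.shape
(19, 5, 3)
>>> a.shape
(3, 19, 5)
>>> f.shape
(5, 5)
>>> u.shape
(19, 3, 5)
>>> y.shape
(5, 5, 3, 19)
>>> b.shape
(3, 3)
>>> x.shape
(5,)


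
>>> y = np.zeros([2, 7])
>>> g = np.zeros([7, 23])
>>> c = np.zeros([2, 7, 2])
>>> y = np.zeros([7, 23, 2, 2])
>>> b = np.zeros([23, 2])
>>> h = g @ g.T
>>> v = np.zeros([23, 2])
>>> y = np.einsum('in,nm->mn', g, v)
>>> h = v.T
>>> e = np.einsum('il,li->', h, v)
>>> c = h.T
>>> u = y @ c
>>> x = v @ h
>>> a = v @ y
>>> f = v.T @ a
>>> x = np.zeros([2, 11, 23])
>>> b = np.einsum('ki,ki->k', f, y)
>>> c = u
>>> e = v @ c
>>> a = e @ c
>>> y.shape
(2, 23)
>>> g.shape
(7, 23)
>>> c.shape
(2, 2)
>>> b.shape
(2,)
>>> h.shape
(2, 23)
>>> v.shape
(23, 2)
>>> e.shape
(23, 2)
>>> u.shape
(2, 2)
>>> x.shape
(2, 11, 23)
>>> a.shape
(23, 2)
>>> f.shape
(2, 23)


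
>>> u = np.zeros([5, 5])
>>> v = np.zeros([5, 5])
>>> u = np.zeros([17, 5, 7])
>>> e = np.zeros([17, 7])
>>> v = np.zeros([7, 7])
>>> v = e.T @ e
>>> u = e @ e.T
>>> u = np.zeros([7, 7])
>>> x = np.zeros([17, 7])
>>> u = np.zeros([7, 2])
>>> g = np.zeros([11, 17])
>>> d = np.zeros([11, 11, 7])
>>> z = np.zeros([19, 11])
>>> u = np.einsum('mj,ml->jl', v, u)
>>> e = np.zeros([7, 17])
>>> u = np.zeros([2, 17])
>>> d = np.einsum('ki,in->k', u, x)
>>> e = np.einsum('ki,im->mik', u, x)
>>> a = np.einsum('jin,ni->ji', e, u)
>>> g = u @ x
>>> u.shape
(2, 17)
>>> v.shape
(7, 7)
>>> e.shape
(7, 17, 2)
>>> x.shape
(17, 7)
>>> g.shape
(2, 7)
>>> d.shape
(2,)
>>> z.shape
(19, 11)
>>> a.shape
(7, 17)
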